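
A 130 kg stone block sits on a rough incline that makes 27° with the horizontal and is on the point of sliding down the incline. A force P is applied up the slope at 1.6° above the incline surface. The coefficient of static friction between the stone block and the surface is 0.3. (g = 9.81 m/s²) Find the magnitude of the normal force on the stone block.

N ≈ 1130 N

On the verge of sliding down the incline, friction equals μN and acts up the slope.
Perpendicular: N + P sin 1.6° = W cos 27° = 1136 N.
Along incline: P cos 1.6° + μN = W sin 27° with W sin 27° = 579 N.
Solving the pair for P and N: P = 240.2 N, N = 1130 N (and f = μN = 338.9 N).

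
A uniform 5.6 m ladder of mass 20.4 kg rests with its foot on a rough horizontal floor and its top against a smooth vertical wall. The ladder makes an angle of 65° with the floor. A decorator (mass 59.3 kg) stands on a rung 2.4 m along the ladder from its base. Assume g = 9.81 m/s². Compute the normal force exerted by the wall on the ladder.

Torques about the foot: N_wall · 5.6 sin 65° = 20.4×9.81×2.8 cos 65° + 59.3×9.81×2.4 cos 65° → N_wall = 162.92 N.

N_wall ≈ 163 N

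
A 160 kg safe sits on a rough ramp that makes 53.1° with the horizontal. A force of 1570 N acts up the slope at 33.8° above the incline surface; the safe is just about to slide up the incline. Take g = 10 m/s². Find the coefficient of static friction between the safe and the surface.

μ ≈ 0.288

On the verge of sliding up the incline, friction is at its maximum μN and acts down the slope.
Perpendicular to incline: N = W cos 53.1° − P sin 33.8° = 960.7 − 873.4 = 87.29 N.
Along incline: P cos 33.8° − μN = W sin 53.1° → μ = −(W sin 53.1° − P cos 33.8°) / N = 0.2881.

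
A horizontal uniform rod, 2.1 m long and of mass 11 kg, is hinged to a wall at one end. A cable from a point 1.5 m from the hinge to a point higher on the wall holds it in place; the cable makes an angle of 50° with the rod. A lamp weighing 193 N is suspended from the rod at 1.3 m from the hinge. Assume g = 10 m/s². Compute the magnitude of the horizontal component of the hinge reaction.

Take torques about the hinge: T sin 50° · 1.5 = 11×10×1.05 + 193×1.3 = 366.4 N·m.
So T = 366.4 / (0.7660 × 1.5) = 318.87 N.
ΣF_x = 0: H_x = T cos 50° = 204.96 N.

H_x ≈ 205 N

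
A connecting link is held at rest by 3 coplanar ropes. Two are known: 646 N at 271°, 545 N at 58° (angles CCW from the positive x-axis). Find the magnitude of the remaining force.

F ≈ 352 N

Sum the known components: ΣF_x = 300.1 N, ΣF_y = -183.7 N.
For equilibrium the remaining force must supply (−ΣF_x, −ΣF_y) = (-300.1, 183.7) N.
Magnitude = √((-300.1)² + (183.7)²) = 351.9 N; direction = atan2(183.7, -300.1) = 148.5°.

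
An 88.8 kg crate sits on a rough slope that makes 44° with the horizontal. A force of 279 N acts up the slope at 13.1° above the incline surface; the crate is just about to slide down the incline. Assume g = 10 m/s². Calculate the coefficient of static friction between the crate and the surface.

On the verge of sliding down the incline, friction is at its maximum μN and acts up the slope.
Perpendicular to incline: N = W cos 44° − P sin 13.1° = 638.8 − 63.24 = 575.5 N.
Along incline: P cos 13.1° + μN = W sin 44° → μ = (W sin 44° − P cos 13.1°) / N = 0.5996.

μ ≈ 0.600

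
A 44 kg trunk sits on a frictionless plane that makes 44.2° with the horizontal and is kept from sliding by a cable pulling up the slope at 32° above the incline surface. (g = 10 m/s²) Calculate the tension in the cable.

Take axes along and perpendicular to the incline. Weight components: W sin 44.2° = 306.8 N down-slope, W cos 44.2° = 315.4 N into the surface.
Along incline: T cos 32° = W sin 44.2° → T = 361.7 N.
Perpendicular: N = W cos 44.2° − T sin 32° = 123.8 N.

T ≈ 362 N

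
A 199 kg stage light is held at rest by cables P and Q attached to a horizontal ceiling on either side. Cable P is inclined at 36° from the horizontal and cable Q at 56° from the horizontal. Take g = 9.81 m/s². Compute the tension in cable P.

T_P ≈ 1090 N

Weight W = 199 × 9.81 = 1952 N acts straight down.
Horizontal: T_P cos 36° = T_Q cos 56°  →  T_Q = 1.447 T_P.
Vertical: T_P sin 36° + T_Q sin 56° = 1952.
Substituting the horizontal relation into the vertical equation gives 1.787 T_P = 1952, so T_P = 1092 N.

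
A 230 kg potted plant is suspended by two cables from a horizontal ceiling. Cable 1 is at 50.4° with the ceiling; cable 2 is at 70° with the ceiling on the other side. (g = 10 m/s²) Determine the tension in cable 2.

T_2 ≈ 1700 N

Weight W = 230 × 10 = 2300 N acts straight down.
Horizontal: T_1 cos 50.4° = T_2 cos 70°  →  T_1 = 0.5366 T_2.
Vertical: T_1 sin 50.4° + T_2 sin 70° = 2300.
Substituting the horizontal relation into the vertical equation gives 1.353 T_2 = 2300, so T_2 = 1700 N.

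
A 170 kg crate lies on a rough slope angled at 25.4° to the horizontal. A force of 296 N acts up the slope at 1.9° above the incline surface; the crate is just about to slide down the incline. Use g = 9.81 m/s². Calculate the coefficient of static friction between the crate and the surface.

μ ≈ 0.280

On the verge of sliding down the incline, friction is at its maximum μN and acts up the slope.
Perpendicular to incline: N = W cos 25.4° − P sin 1.9° = 1506 − 9.814 = 1497 N.
Along incline: P cos 1.9° + μN = W sin 25.4° → μ = (W sin 25.4° − P cos 1.9°) / N = 0.2803.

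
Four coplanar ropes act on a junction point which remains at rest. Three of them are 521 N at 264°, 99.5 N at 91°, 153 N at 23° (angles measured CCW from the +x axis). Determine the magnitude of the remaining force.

F ≈ 369 N

Sum the known components: ΣF_x = 84.64 N, ΣF_y = -358.9 N.
For equilibrium the remaining force must supply (−ΣF_x, −ΣF_y) = (-84.64, 358.9) N.
Magnitude = √((-84.64)² + (358.9)²) = 368.7 N; direction = atan2(358.9, -84.64) = 103.3°.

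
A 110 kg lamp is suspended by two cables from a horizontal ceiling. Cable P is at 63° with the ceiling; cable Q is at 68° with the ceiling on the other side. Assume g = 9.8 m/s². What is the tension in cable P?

Weight W = 110 × 9.8 = 1078 N acts straight down.
Horizontal: T_P cos 63° = T_Q cos 68°  →  T_Q = 1.212 T_P.
Vertical: T_P sin 63° + T_Q sin 68° = 1078.
Substituting the horizontal relation into the vertical equation gives 2.015 T_P = 1078, so T_P = 535.1 N.

T_P ≈ 535 N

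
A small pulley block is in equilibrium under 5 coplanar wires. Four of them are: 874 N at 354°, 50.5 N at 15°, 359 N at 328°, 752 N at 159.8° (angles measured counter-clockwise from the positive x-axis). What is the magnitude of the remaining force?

Sum the known components: ΣF_x = 516.7 N, ΣF_y = -8.864 N.
For equilibrium the remaining force must supply (−ΣF_x, −ΣF_y) = (-516.7, 8.864) N.
Magnitude = √((-516.7)² + (8.864)²) = 516.8 N; direction = atan2(8.864, -516.7) = 179.0°.

F ≈ 517 N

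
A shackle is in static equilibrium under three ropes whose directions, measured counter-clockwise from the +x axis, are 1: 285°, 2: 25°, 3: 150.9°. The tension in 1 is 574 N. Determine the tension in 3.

T_3 ≈ 698 N

Resolve: ΣF_x = 574 cos 285° + T_2 cos 25° + T_3 cos 150.9° = 0.
        ΣF_y = 574 sin 285° + T_2 sin 25° + T_3 sin 150.9° = 0.
The known terms sum to (148.6, -554.4) N, so 0.9063 T_2 − 0.8738 T_3 = -148.6 and 0.4226 T_2 + 0.4863 T_3 = 554.4.
Solving simultaneously: T_2 = 508.9 N, T_3 = 697.8 N.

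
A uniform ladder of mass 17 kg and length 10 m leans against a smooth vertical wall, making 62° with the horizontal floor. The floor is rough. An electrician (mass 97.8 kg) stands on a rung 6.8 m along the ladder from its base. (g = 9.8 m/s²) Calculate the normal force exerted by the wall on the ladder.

Torques about the foot: N_wall · 10 sin 62° = 17×9.8×5 cos 62° + 97.8×9.8×6.8 cos 62° → N_wall = 390.83 N.

N_wall ≈ 391 N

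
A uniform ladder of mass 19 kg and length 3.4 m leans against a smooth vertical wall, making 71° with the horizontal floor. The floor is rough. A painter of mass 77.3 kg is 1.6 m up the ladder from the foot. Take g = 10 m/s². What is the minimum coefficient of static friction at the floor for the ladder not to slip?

μ_min ≈ 0.164

ΣF_y = 0: N_floor = 19×10 + 77.3×10 = 963 N.
Torques about the foot: N_wall · 3.4 sin 71° = 19×10×1.7 cos 71° + 77.3×10×1.6 cos 71° → N_wall = 157.97 N.
ΣF_x = 0: f_floor = N_wall = 157.97 N.
μ_min = f_floor / N_floor = 157.97 / 963 = 0.164.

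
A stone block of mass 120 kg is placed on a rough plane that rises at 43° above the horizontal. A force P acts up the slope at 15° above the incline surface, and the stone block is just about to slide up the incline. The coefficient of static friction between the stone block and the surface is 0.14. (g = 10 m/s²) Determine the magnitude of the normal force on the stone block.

N ≈ 635 N

On the verge of sliding up the incline, friction equals μN and acts down the slope.
Perpendicular: N + P sin 15° = W cos 43° = 877.6 N.
Along incline: P cos 15° = W sin 43° + μN  with W sin 43° = 818.4 N.
Solving the pair for P and N: P = 939.2 N, N = 634.5 N (and f = μN = 88.83 N).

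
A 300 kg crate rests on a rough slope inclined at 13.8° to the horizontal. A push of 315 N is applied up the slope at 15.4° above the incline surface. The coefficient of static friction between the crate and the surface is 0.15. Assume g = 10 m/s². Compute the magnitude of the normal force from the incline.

Axes along / perpendicular to the incline. W sin 13.8° = 715.6 N down-slope; W cos 13.8° = 2913 N into the surface.
Perpendicular: N = W cos 13.8° − P sin 15.4° = 2913 − 83.65 = 2830 N.
Along incline: P cos 15.4° + f = W sin 13.8° (friction acts up-slope) → f = 715.6 − 303.7 = 411.9 N.
|f| = 411.9 N ≤ μN = 424.5 N, so the crate is indeed static.

N ≈ 2830 N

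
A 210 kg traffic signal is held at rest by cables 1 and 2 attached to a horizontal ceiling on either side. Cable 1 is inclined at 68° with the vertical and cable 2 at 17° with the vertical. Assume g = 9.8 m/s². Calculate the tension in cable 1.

T_1 ≈ 604 N

Angles from the horizontal: cable 1 is 90° − 68° = 22°, cable 2 is 90° − 17° = 73°.
Weight W = 210 × 9.8 = 2058 N acts straight down.
Horizontal: T_1 cos 22° = T_2 cos 73°  →  T_2 = 3.171 T_1.
Vertical: T_1 sin 22° + T_2 sin 73° = 2058.
Substituting the horizontal relation into the vertical equation gives 3.407 T_1 = 2058, so T_1 = 604 N.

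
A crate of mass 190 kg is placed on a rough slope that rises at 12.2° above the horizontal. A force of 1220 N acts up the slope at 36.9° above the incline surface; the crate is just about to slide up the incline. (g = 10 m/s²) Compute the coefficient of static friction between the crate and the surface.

On the verge of sliding up the incline, friction is at its maximum μN and acts down the slope.
Perpendicular to incline: N = W cos 12.2° − P sin 36.9° = 1857 − 732.5 = 1125 N.
Along incline: P cos 36.9° − μN = W sin 12.2° → μ = −(W sin 12.2° − P cos 36.9°) / N = 0.5105.

μ ≈ 0.511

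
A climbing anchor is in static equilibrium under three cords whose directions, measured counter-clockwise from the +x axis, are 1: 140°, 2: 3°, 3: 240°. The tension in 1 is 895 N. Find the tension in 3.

T_3 ≈ 728 N

Resolve: ΣF_x = 895 cos 140° + T_2 cos 3° + T_3 cos 240° = 0.
        ΣF_y = 895 sin 140° + T_2 sin 3° + T_3 sin 240° = 0.
The known terms sum to (-685.6, 575.3) N, so 0.9986 T_2 − 0.5000 T_3 = 685.6 and 0.0523 T_2 − 0.8660 T_3 = -575.3.
Solving simultaneously: T_2 = 1051 N, T_3 = 727.8 N.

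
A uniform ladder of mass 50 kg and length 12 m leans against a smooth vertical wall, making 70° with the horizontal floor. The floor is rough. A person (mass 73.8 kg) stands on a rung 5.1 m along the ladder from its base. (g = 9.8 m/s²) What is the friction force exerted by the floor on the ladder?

f ≈ 201 N

Torques about the foot: N_wall · 12 sin 70° = 50×9.8×6 cos 70° + 73.8×9.8×5.1 cos 70° → N_wall = 201.05 N.
ΣF_x = 0: f_floor = N_wall = 201.05 N.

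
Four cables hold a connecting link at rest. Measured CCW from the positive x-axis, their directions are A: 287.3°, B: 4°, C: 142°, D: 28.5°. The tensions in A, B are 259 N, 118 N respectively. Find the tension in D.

Resolve: ΣF_x = 259 cos 287.3° + 118 cos 4° + T_C cos 142° + T_D cos 28.5° = 0.
        ΣF_y = 259 sin 287.3° + 118 sin 4° + T_C sin 142° + T_D sin 28.5° = 0.
The known terms sum to (194.7, -239.1) N, so -0.7880 T_C + 0.8788 T_D = -194.7 and 0.6157 T_C + 0.4772 T_D = 239.1.
Solving simultaneously: T_C = 330.4 N, T_D = 74.68 N.

T_D ≈ 74.7 N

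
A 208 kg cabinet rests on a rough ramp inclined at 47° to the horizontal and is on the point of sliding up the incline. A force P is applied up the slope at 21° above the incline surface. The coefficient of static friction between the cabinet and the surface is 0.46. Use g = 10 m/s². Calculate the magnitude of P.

On the verge of sliding up the incline, friction equals μN and acts down the slope.
Perpendicular: N + P sin 21° = W cos 47° = 1419 N.
Along incline: P cos 21° = W sin 47° + μN  with W sin 47° = 1521 N.
Solving the pair for P and N: P = 1979 N, N = 709.4 N (and f = μN = 326.3 N).

P ≈ 1980 N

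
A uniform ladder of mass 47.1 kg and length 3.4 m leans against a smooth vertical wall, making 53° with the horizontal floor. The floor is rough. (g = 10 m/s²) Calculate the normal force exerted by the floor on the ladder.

ΣF_y = 0: N_floor = 47.1×10 = 471 N.

N_floor ≈ 471 N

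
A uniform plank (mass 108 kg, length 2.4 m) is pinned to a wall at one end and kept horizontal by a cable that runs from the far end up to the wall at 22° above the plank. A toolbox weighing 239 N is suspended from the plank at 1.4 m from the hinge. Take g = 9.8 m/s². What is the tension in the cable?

Take torques about the hinge: T sin 22° · 2.4 = 108×9.8×1.2 + 239×1.4 = 1604.7 N·m.
So T = 1604.7 / (0.3746 × 2.4) = 1784.9 N.

T ≈ 1780 N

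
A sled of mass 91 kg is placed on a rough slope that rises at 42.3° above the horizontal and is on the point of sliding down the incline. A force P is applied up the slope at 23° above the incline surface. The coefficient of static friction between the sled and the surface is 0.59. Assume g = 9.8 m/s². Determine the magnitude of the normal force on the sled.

On the verge of sliding down the incline, friction equals μN and acts up the slope.
Perpendicular: N + P sin 23° = W cos 42.3° = 659.6 N.
Along incline: P cos 23° + μN = W sin 42.3° with W sin 42.3° = 600.2 N.
Solving the pair for P and N: P = 305.8 N, N = 540.1 N (and f = μN = 318.7 N).

N ≈ 540 N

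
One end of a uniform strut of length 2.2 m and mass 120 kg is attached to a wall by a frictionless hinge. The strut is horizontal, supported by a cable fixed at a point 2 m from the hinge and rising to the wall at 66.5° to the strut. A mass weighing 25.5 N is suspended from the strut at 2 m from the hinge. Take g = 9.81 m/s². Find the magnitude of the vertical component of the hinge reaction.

Take torques about the hinge: T sin 66.5° · 2 = 120×9.81×1.1 + 25.5×2 = 1345.9 N·m.
So T = 1345.9 / (0.9171 × 2) = 733.82 N.
ΣF_y = 0: H_y = (120×9.81 + 25.5) − T sin 66.5° = 1202.7 − 672.96 = 529.74 N.

|H_y| ≈ 530 N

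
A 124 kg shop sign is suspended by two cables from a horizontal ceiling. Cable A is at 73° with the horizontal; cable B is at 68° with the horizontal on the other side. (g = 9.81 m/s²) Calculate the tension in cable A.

Weight W = 124 × 9.81 = 1216 N acts straight down.
Horizontal: T_A cos 73° = T_B cos 68°  →  T_B = 0.7805 T_A.
Vertical: T_A sin 73° + T_B sin 68° = 1216.
Substituting the horizontal relation into the vertical equation gives 1.68 T_A = 1216, so T_A = 724.1 N.

T_A ≈ 724 N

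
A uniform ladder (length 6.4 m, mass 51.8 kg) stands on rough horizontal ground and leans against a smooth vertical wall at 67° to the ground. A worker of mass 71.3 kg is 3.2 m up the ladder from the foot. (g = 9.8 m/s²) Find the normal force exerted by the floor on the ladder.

ΣF_y = 0: N_floor = 51.8×9.8 + 71.3×9.8 = 1206.4 N.

N_floor ≈ 1210 N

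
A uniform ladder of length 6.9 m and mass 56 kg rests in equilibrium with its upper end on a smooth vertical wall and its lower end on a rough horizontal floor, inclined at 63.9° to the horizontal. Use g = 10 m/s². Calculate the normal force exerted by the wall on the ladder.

Torques about the foot: N_wall · 6.9 sin 63.9° = 56×10×3.45 cos 63.9° → N_wall = 137.17 N.

N_wall ≈ 137 N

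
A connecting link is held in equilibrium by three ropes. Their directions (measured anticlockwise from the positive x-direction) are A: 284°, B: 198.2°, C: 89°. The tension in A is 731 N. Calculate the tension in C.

T_C ≈ 772 N

Resolve: ΣF_x = 731 cos 284° + T_B cos 198.2° + T_C cos 89° = 0.
        ΣF_y = 731 sin 284° + T_B sin 198.2° + T_C sin 89° = 0.
The known terms sum to (176.8, -709.3) N, so -0.9500 T_B + 0.0175 T_C = -176.8 and -0.3123 T_B + 0.9998 T_C = 709.3.
Solving simultaneously: T_B = 200.3 N, T_C = 772 N.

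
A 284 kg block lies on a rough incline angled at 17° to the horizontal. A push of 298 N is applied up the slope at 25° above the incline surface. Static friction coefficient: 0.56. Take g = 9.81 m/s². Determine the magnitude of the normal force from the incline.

N ≈ 2540 N

Axes along / perpendicular to the incline. W sin 17° = 814.6 N down-slope; W cos 17° = 2664 N into the surface.
Perpendicular: N = W cos 17° − P sin 25° = 2664 − 125.9 = 2538 N.
Along incline: P cos 25° + f = W sin 17° (friction acts up-slope) → f = 814.6 − 270.1 = 544.5 N.
|f| = 544.5 N ≤ μN = 1421 N, so the block is indeed static.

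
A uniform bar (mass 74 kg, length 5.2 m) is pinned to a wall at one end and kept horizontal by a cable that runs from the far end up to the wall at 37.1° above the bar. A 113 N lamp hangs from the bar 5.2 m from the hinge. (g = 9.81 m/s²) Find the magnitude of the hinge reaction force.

Take torques about the hinge: T sin 37.1° · 5.2 = 74×9.81×2.6 + 113×5.2 = 2475 N·m.
So T = 2475 / (0.6032 × 5.2) = 789.06 N.
ΣF_x = 0: H_x = T cos 37.1° = 629.35 N.
ΣF_y = 0: H_y = (74×9.81 + 113) − T sin 37.1° = 838.94 − 475.97 = 362.97 N.
|H| = √(H_x² + H_y²) = √((629.35)² + (362.97)²) = 726.51 N.

|H| ≈ 727 N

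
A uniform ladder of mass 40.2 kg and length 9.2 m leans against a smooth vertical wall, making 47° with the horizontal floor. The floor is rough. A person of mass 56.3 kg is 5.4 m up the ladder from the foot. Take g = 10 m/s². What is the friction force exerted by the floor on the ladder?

f ≈ 496 N

Torques about the foot: N_wall · 9.2 sin 47° = 40.2×10×4.6 cos 47° + 56.3×10×5.4 cos 47° → N_wall = 495.59 N.
ΣF_x = 0: f_floor = N_wall = 495.59 N.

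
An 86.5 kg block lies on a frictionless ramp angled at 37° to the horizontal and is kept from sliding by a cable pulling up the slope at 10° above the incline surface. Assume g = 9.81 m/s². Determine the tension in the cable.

T ≈ 519 N

Take axes along and perpendicular to the incline. Weight components: W sin 37° = 510.7 N down-slope, W cos 37° = 677.7 N into the surface.
Along incline: T cos 10° = W sin 37° → T = 518.6 N.
Perpendicular: N = W cos 37° − T sin 10° = 587.6 N.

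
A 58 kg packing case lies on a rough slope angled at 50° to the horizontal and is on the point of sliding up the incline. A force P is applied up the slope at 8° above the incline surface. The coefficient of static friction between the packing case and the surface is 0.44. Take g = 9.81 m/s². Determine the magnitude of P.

P ≈ 568 N

On the verge of sliding up the incline, friction equals μN and acts down the slope.
Perpendicular: N + P sin 8° = W cos 50° = 365.7 N.
Along incline: P cos 8° = W sin 50° + μN  with W sin 50° = 435.9 N.
Solving the pair for P and N: P = 567.6 N, N = 286.7 N (and f = μN = 126.2 N).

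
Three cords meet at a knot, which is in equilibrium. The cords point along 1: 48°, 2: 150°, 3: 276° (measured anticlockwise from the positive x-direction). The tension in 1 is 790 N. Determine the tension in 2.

Resolve: ΣF_x = 790 cos 48° + T_2 cos 150° + T_3 cos 276° = 0.
        ΣF_y = 790 sin 48° + T_2 sin 150° + T_3 sin 276° = 0.
The known terms sum to (528.6, 587.1) N, so -0.8660 T_2 + 0.1045 T_3 = -528.6 and 0.5000 T_2 − 0.9945 T_3 = -587.1.
Solving simultaneously: T_2 = 725.7 N, T_3 = 955.2 N.

T_2 ≈ 726 N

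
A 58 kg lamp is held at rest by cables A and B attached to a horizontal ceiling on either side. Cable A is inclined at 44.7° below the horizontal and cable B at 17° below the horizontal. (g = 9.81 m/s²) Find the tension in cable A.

Weight W = 58 × 9.81 = 569 N acts straight down.
Horizontal: T_A cos 44.7° = T_B cos 17°  →  T_B = 0.7433 T_A.
Vertical: T_A sin 44.7° + T_B sin 17° = 569.
Substituting the horizontal relation into the vertical equation gives 0.9207 T_A = 569, so T_A = 618 N.

T_A ≈ 618 N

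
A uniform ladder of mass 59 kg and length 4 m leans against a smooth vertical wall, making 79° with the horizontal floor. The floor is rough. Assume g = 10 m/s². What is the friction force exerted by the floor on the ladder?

Torques about the foot: N_wall · 4 sin 79° = 59×10×2 cos 79° → N_wall = 57.342 N.
ΣF_x = 0: f_floor = N_wall = 57.342 N.

f ≈ 57.3 N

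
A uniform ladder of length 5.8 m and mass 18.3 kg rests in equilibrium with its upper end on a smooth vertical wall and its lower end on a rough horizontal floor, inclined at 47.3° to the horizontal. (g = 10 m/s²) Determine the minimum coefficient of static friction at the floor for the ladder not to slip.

ΣF_y = 0: N_floor = 18.3×10 = 183 N.
Torques about the foot: N_wall · 5.8 sin 47.3° = 18.3×10×2.9 cos 47.3° → N_wall = 84.434 N.
ΣF_x = 0: f_floor = N_wall = 84.434 N.
μ_min = f_floor / N_floor = 84.434 / 183 = 0.4614.

μ_min ≈ 0.461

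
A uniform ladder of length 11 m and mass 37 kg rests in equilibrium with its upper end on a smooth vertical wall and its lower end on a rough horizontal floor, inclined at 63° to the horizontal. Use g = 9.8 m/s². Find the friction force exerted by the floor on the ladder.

f ≈ 92.4 N

Torques about the foot: N_wall · 11 sin 63° = 37×9.8×5.5 cos 63° → N_wall = 92.377 N.
ΣF_x = 0: f_floor = N_wall = 92.377 N.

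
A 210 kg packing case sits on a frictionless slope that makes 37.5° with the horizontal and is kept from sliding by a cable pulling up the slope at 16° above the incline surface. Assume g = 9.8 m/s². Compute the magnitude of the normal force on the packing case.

Take axes along and perpendicular to the incline. Weight components: W sin 37.5° = 1253 N down-slope, W cos 37.5° = 1633 N into the surface.
Along incline: T cos 16° = W sin 37.5° → T = 1303 N.
Perpendicular: N = W cos 37.5° − T sin 16° = 1273 N.

N ≈ 1270 N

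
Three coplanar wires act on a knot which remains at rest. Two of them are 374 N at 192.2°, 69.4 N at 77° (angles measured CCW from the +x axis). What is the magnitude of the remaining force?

Sum the known components: ΣF_x = -349.9 N, ΣF_y = -11.41 N.
For equilibrium the remaining force must supply (−ΣF_x, −ΣF_y) = (349.9, 11.41) N.
Magnitude = √((349.9)² + (11.41)²) = 350.1 N; direction = atan2(11.41, 349.9) = 1.9°.

F ≈ 350 N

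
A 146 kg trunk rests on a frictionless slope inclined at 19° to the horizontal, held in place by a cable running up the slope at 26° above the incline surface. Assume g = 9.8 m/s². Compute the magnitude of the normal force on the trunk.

Take axes along and perpendicular to the incline. Weight components: W sin 19° = 465.8 N down-slope, W cos 19° = 1353 N into the surface.
Along incline: T cos 26° = W sin 19° → T = 518.3 N.
Perpendicular: N = W cos 19° − T sin 26° = 1126 N.

N ≈ 1130 N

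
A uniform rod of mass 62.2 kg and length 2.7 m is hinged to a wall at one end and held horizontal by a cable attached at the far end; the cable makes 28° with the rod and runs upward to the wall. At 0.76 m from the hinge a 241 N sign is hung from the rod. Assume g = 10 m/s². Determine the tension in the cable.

Take torques about the hinge: T sin 28° · 2.7 = 62.2×10×1.35 + 241×0.76 = 1022.9 N·m.
So T = 1022.9 / (0.4695 × 2.7) = 806.94 N.

T ≈ 807 N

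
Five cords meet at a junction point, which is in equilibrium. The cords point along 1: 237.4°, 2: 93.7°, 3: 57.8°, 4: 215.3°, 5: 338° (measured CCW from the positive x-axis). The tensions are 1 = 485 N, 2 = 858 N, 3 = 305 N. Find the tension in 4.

T_4 ≈ 709 N

Resolve: ΣF_x = 485 cos 237.4° + 858 cos 93.7° + 305 cos 57.8° + T_4 cos 215.3° + T_5 cos 338° = 0.
        ΣF_y = 485 sin 237.4° + 858 sin 93.7° + 305 sin 57.8° + T_4 sin 215.3° + T_5 sin 338° = 0.
The known terms sum to (-154.1, 705.7) N, so -0.8161 T_4 + 0.9272 T_5 = 154.1 and -0.5779 T_4 − 0.3746 T_5 = -705.7.
Solving simultaneously: T_4 = 708.9 N, T_5 = 790.3 N.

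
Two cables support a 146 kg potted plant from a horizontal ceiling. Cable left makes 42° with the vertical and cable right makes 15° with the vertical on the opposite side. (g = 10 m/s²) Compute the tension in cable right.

T_right ≈ 1160 N

Angles from the horizontal: cable left is 90° − 42° = 48°, cable right is 90° − 15° = 75°.
Weight W = 146 × 10 = 1460 N acts straight down.
Horizontal: T_left cos 48° = T_right cos 75°  →  T_left = 0.3868 T_right.
Vertical: T_left sin 48° + T_right sin 75° = 1460.
Substituting the horizontal relation into the vertical equation gives 1.253 T_right = 1460, so T_right = 1165 N.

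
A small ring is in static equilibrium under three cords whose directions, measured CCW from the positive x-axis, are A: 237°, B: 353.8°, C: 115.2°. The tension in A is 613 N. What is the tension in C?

T_C ≈ 641 N

Resolve: ΣF_x = 613 cos 237° + T_B cos 353.8° + T_C cos 115.2° = 0.
        ΣF_y = 613 sin 237° + T_B sin 353.8° + T_C sin 115.2° = 0.
The known terms sum to (-333.9, -514.1) N, so 0.9942 T_B − 0.4258 T_C = 333.9 and -0.1080 T_B + 0.9048 T_C = 514.1.
Solving simultaneously: T_B = 610.4 N, T_C = 641 N.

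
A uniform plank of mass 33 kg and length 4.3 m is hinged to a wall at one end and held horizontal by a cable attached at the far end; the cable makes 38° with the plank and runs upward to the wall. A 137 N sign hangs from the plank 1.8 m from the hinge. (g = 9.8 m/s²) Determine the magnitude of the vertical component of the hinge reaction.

Take torques about the hinge: T sin 38° · 4.3 = 33×9.8×2.15 + 137×1.8 = 941.91 N·m.
So T = 941.91 / (0.6157 × 4.3) = 355.79 N.
ΣF_y = 0: H_y = (33×9.8 + 137) − T sin 38° = 460.4 − 219.05 = 241.35 N.

|H_y| ≈ 241 N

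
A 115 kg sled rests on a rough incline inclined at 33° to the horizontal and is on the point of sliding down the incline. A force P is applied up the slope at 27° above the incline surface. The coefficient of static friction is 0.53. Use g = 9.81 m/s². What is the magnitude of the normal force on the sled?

On the verge of sliding down the incline, friction equals μN and acts up the slope.
Perpendicular: N + P sin 27° = W cos 33° = 946.1 N.
Along incline: P cos 27° + μN = W sin 33° with W sin 33° = 614.4 N.
Solving the pair for P and N: P = 173.7 N, N = 867.3 N (and f = μN = 459.7 N).

N ≈ 867 N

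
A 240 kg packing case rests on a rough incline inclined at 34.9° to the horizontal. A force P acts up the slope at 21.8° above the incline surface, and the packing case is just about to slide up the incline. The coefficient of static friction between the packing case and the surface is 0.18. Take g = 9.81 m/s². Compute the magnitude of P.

On the verge of sliding up the incline, friction equals μN and acts down the slope.
Perpendicular: N + P sin 21.8° = W cos 34.9° = 1931 N.
Along incline: P cos 21.8° = W sin 34.9° + μN  with W sin 34.9° = 1347 N.
Solving the pair for P and N: P = 1703 N, N = 1299 N (and f = μN = 233.8 N).

P ≈ 1700 N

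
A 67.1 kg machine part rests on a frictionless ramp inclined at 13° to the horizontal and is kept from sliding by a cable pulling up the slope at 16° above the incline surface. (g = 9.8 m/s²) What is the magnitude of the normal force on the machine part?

N ≈ 598 N

Take axes along and perpendicular to the incline. Weight components: W sin 13° = 147.9 N down-slope, W cos 13° = 640.7 N into the surface.
Along incline: T cos 16° = W sin 13° → T = 153.9 N.
Perpendicular: N = W cos 13° − T sin 16° = 598.3 N.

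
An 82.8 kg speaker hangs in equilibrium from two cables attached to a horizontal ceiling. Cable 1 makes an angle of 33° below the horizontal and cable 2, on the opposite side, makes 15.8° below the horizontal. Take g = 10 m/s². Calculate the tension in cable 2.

Weight W = 82.8 × 10 = 828 N acts straight down.
Horizontal: T_1 cos 33° = T_2 cos 15.8°  →  T_1 = 1.147 T_2.
Vertical: T_1 sin 33° + T_2 sin 15.8° = 828.
Substituting the horizontal relation into the vertical equation gives 0.8972 T_2 = 828, so T_2 = 922.9 N.

T_2 ≈ 923 N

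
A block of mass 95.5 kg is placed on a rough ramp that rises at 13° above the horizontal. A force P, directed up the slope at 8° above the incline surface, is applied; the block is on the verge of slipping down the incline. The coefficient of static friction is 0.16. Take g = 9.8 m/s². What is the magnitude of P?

P ≈ 66.8 N

On the verge of sliding down the incline, friction equals μN and acts up the slope.
Perpendicular: N + P sin 8° = W cos 13° = 911.9 N.
Along incline: P cos 8° + μN = W sin 13° with W sin 13° = 210.5 N.
Solving the pair for P and N: P = 66.76 N, N = 902.6 N (and f = μN = 144.4 N).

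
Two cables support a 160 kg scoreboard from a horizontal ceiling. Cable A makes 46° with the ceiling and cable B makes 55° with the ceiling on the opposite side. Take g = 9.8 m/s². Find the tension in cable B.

Weight W = 160 × 9.8 = 1568 N acts straight down.
Horizontal: T_A cos 46° = T_B cos 55°  →  T_A = 0.8257 T_B.
Vertical: T_A sin 46° + T_B sin 55° = 1568.
Substituting the horizontal relation into the vertical equation gives 1.413 T_B = 1568, so T_B = 1110 N.

T_B ≈ 1110 N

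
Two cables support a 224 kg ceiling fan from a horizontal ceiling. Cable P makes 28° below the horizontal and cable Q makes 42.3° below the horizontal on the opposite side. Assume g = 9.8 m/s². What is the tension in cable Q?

Weight W = 224 × 9.8 = 2195 N acts straight down.
Horizontal: T_P cos 28° = T_Q cos 42.3°  →  T_P = 0.8377 T_Q.
Vertical: T_P sin 28° + T_Q sin 42.3° = 2195.
Substituting the horizontal relation into the vertical equation gives 1.066 T_Q = 2195, so T_Q = 2059 N.

T_Q ≈ 2060 N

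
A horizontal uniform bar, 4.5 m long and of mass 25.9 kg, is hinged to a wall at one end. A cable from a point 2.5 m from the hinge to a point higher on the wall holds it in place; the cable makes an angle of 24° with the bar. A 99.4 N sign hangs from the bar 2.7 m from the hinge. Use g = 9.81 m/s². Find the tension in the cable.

T ≈ 826 N

Take torques about the hinge: T sin 24° · 2.5 = 25.9×9.81×2.25 + 99.4×2.7 = 840.06 N·m.
So T = 840.06 / (0.4067 × 2.5) = 826.14 N.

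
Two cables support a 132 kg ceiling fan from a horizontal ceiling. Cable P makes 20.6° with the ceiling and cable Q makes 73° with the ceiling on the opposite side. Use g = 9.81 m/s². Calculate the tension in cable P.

Weight W = 132 × 9.81 = 1295 N acts straight down.
Horizontal: T_P cos 20.6° = T_Q cos 73°  →  T_Q = 3.202 T_P.
Vertical: T_P sin 20.6° + T_Q sin 73° = 1295.
Substituting the horizontal relation into the vertical equation gives 3.414 T_P = 1295, so T_P = 379.3 N.

T_P ≈ 379 N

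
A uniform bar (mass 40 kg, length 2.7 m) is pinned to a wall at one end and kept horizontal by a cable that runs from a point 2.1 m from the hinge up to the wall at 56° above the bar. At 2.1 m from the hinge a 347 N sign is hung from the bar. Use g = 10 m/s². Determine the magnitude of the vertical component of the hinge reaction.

|H_y| ≈ 143 N

Take torques about the hinge: T sin 56° · 2.1 = 40×10×1.35 + 347×2.1 = 1268.7 N·m.
So T = 1268.7 / (0.8290 × 2.1) = 728.73 N.
ΣF_y = 0: H_y = (40×10 + 347) − T sin 56° = 747 − 604.14 = 142.86 N.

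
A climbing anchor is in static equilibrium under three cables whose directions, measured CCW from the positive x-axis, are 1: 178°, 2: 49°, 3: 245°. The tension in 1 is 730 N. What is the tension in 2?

T_2 ≈ 2440 N

Resolve: ΣF_x = 730 cos 178° + T_2 cos 49° + T_3 cos 245° = 0.
        ΣF_y = 730 sin 178° + T_2 sin 49° + T_3 sin 245° = 0.
The known terms sum to (-729.6, 25.48) N, so 0.6561 T_2 − 0.4226 T_3 = 729.6 and 0.7547 T_2 − 0.9063 T_3 = -25.48.
Solving simultaneously: T_2 = 2438 N, T_3 = 2058 N.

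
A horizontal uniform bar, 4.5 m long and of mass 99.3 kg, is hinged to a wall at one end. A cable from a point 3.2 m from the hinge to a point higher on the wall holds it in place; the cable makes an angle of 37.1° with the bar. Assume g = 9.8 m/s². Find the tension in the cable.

T ≈ 1130 N

Take torques about the hinge: T sin 37.1° · 3.2 = 99.3×9.8×2.25 = 2189.6 N·m.
So T = 2189.6 / (0.6032 × 3.2) = 1134.3 N.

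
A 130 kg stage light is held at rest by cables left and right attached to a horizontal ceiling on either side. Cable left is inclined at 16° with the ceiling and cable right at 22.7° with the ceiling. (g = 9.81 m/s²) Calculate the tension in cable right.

T_right ≈ 1960 N

Weight W = 130 × 9.81 = 1275 N acts straight down.
Horizontal: T_left cos 16° = T_right cos 22.7°  →  T_left = 0.9597 T_right.
Vertical: T_left sin 16° + T_right sin 22.7° = 1275.
Substituting the horizontal relation into the vertical equation gives 0.6504 T_right = 1275, so T_right = 1961 N.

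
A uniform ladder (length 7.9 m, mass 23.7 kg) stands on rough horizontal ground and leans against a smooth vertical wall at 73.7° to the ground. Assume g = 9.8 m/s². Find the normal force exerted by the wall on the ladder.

N_wall ≈ 34 N

Torques about the foot: N_wall · 7.9 sin 73.7° = 23.7×9.8×3.95 cos 73.7° → N_wall = 33.959 N.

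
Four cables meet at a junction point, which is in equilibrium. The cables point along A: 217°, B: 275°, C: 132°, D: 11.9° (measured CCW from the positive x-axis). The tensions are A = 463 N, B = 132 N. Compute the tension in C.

Resolve: ΣF_x = 463 cos 217° + 132 cos 275° + T_C cos 132° + T_D cos 11.9° = 0.
        ΣF_y = 463 sin 217° + 132 sin 275° + T_C sin 132° + T_D sin 11.9° = 0.
The known terms sum to (-358.3, -410.1) N, so -0.6691 T_C + 0.9785 T_D = 358.3 and 0.7431 T_C + 0.2062 T_D = 410.1.
Solving simultaneously: T_C = 378.5 N, T_D = 625 N.

T_C ≈ 378 N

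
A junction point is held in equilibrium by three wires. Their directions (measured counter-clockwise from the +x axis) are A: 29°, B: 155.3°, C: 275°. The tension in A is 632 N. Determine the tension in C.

T_C ≈ 586 N

Resolve: ΣF_x = 632 cos 29° + T_B cos 155.3° + T_C cos 275° = 0.
        ΣF_y = 632 sin 29° + T_B sin 155.3° + T_C sin 275° = 0.
The known terms sum to (552.8, 306.4) N, so -0.9085 T_B + 0.0872 T_C = -552.8 and 0.4179 T_B − 0.9962 T_C = -306.4.
Solving simultaneously: T_B = 664.7 N, T_C = 586.4 N.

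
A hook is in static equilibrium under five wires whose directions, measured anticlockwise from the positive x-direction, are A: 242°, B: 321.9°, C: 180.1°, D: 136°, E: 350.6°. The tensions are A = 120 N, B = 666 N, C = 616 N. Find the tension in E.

Resolve: ΣF_x = 120 cos 242° + 666 cos 321.9° + 616 cos 180.1° + T_D cos 136° + T_E cos 350.6° = 0.
        ΣF_y = 120 sin 242° + 666 sin 321.9° + 616 sin 180.1° + T_D sin 136° + T_E sin 350.6° = 0.
The known terms sum to (-148.2, -518) N, so -0.7193 T_D + 0.9866 T_E = 148.2 and 0.6947 T_D − 0.1633 T_E = 518.
Solving simultaneously: T_D = 942.6 N, T_E = 837.5 N.

T_E ≈ 838 N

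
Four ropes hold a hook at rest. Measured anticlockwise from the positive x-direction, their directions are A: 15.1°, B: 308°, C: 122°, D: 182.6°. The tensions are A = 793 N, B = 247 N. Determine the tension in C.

Resolve: ΣF_x = 793 cos 15.1° + 247 cos 308° + T_C cos 122° + T_D cos 182.6° = 0.
        ΣF_y = 793 sin 15.1° + 247 sin 308° + T_C sin 122° + T_D sin 182.6° = 0.
The known terms sum to (917.7, 11.94) N, so -0.5299 T_C − 0.9990 T_D = -917.7 and 0.8480 T_C − 0.0454 T_D = -11.94.
Solving simultaneously: T_C = 34.09 N, T_D = 900.6 N.

T_C ≈ 34.1 N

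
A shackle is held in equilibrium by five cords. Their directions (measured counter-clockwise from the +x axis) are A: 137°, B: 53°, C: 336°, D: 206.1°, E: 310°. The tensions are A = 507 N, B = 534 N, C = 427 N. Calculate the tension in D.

Resolve: ΣF_x = 507 cos 137° + 534 cos 53° + 427 cos 336° + T_D cos 206.1° + T_E cos 310° = 0.
        ΣF_y = 507 sin 137° + 534 sin 53° + 427 sin 336° + T_D sin 206.1° + T_E sin 310° = 0.
The known terms sum to (340.7, 598.6) N, so -0.8980 T_D + 0.6428 T_E = -340.7 and -0.4399 T_D − 0.7660 T_E = -598.6.
Solving simultaneously: T_D = 665.2 N, T_E = 399.4 N.

T_D ≈ 665 N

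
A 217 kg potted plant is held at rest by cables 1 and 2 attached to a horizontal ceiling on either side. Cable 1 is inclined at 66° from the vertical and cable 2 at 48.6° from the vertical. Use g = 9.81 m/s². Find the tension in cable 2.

T_2 ≈ 2140 N

Angles from the horizontal: cable 1 is 90° − 66° = 24°, cable 2 is 90° − 48.6° = 41.4°.
Weight W = 217 × 9.81 = 2129 N acts straight down.
Horizontal: T_1 cos 24° = T_2 cos 41.4°  →  T_1 = 0.8211 T_2.
Vertical: T_1 sin 24° + T_2 sin 41.4° = 2129.
Substituting the horizontal relation into the vertical equation gives 0.9953 T_2 = 2129, so T_2 = 2139 N.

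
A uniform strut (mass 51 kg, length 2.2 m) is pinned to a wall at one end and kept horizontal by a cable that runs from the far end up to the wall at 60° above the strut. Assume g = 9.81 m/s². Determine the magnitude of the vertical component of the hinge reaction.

|H_y| ≈ 250 N

Take torques about the hinge: T sin 60° · 2.2 = 51×9.81×1.1 = 550.34 N·m.
So T = 550.34 / (0.8660 × 2.2) = 288.85 N.
ΣF_y = 0: H_y = (51×9.81) − T sin 60° = 500.31 − 250.16 = 250.16 N.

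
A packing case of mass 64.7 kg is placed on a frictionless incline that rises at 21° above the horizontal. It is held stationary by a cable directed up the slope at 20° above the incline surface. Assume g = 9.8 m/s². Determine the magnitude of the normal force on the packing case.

N ≈ 509 N

Take axes along and perpendicular to the incline. Weight components: W sin 21° = 227.2 N down-slope, W cos 21° = 591.9 N into the surface.
Along incline: T cos 20° = W sin 21° → T = 241.8 N.
Perpendicular: N = W cos 21° − T sin 20° = 509.2 N.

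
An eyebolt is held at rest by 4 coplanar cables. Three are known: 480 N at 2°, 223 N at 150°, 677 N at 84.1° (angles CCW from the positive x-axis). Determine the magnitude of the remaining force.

Sum the known components: ΣF_x = 356.2 N, ΣF_y = 801.7 N.
For equilibrium the remaining force must supply (−ΣF_x, −ΣF_y) = (-356.2, -801.7) N.
Magnitude = √((-356.2)² + (-801.7)²) = 877.2 N; direction = atan2(-801.7, -356.2) = 246.0°.

F ≈ 877 N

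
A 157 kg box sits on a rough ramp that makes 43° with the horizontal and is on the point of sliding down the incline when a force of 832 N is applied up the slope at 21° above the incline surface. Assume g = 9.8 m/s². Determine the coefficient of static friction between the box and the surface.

On the verge of sliding down the incline, friction is at its maximum μN and acts up the slope.
Perpendicular to incline: N = W cos 43° − P sin 21° = 1125 − 298.2 = 827.1 N.
Along incline: P cos 21° + μN = W sin 43° → μ = (W sin 43° − P cos 21°) / N = 0.3296.

μ ≈ 0.330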